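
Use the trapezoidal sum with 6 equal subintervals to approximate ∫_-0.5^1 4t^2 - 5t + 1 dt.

1.1875

Δt = (1 − (-0.5))/6 = 0.25.
f(-0.5) = 4.5, f(-0.25) = 2.5, f(0) = 1, f(0.25) = 0, f(0.5) = -0.5, f(0.75) = -0.5, f(1) = 0.
T_6 = (Δt/2)·[f(t_0) + 2f(t_1) + ... + 2f(t_{5}) + f(t_6)].
Sum = 1.1875.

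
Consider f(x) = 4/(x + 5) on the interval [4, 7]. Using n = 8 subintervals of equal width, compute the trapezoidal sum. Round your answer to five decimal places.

Δx = (7 − 4)/8 = 0.375.
f(4) = 4/9, f(4.375) = 32/75, f(4.75) = 16/39, f(5.125) = 32/81, f(5.5) = 8/21, f(5.875) = 32/87, f(6.25) = 16/45, f(6.625) = 32/93, f(7) = 1/3.
T_8 = (Δx/2)·[f(x_0) + 2f(x_1) + ... + 2f(x_{7}) + f(x_8)].
Sum ≈ 1.15098.

1.15098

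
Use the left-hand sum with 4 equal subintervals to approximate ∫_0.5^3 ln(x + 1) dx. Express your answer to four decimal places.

Δx = (3 − 0.5)/4 = 0.625.
Left endpoints: 0.5, 1.125, 1.75, 2.375.
f(0.5) ≈ 0.4055, f(1.125) ≈ 0.7538, f(1.75) ≈ 1.0116, f(2.375) ≈ 1.2164.
Sum = Δx · [f(0.5) + f(1.125) + f(1.75) + f(2.375)].
Sum ≈ 2.1170.

2.1170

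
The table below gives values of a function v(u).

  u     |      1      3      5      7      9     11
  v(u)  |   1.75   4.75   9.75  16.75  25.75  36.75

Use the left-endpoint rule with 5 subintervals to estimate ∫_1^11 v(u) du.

Δu = 2.
Sum = 2·[1.75 + 4.75 + 9.75 + 16.75 + 25.75] = 117.5.

117.5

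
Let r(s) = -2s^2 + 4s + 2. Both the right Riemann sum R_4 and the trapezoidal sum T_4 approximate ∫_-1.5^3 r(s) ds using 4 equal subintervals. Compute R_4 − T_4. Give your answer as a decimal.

2.53125

R_4 = 2.8828125.
T_4 = 0.3515625.
R_4 − T_4 = 2.53125.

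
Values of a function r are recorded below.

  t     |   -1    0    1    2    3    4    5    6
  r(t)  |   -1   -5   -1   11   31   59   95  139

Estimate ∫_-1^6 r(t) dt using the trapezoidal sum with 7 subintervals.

259

Δt = 1.
T_7 = (1/2)·[(-1) + 2·(-5) + 2·(-1) + 2·11 + 2·31 + 2·59 + 2·95 + 139] = 259.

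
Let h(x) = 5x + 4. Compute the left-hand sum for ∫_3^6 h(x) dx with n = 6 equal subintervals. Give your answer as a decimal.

75.75

Δx = (6 − 3)/6 = 0.5.
Left endpoints: 3, 3.5, 4, 4.5, 5, 5.5.
h(3) = 19, h(3.5) = 21.5, h(4) = 24, h(4.5) = 26.5, h(5) = 29, h(5.5) = 31.5.
Sum = Δx · [h(3) + h(3.5) + h(4) + ...].
Sum = 75.75.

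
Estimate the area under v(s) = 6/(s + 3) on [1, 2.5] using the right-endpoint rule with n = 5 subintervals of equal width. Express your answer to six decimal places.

1.850683

Δs = (2.5 − 1)/5 = 0.3.
Right endpoints: 1.3, 1.6, 1.9, 2.2, 2.5.
v(1.3) = 60/43, v(1.6) = 30/23, v(1.9) = 60/49, v(2.2) = 15/13, v(2.5) = 12/11.
Sum = Δs · [v(1.3) + v(1.6) + v(1.9) + v(2.2) + v(2.5)].
Sum ≈ 1.850683.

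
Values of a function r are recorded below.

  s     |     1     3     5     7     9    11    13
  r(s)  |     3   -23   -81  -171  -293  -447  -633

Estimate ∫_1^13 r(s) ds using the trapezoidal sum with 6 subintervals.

Δs = 2.
T_6 = (2/2)·[3 + 2·(-23) + 2·(-81) + 2·(-171) + 2·(-293) + 2·(-447) + (-633)] = -2660.

-2660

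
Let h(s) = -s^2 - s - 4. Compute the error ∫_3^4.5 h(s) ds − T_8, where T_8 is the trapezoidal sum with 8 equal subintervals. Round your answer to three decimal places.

Exact integral: ∫_3^4.5 h(s) ds = -33.
T_8 ≈ -33.00879.
Error ≈ -33 − (-33.00879) ≈ 0.009.

0.009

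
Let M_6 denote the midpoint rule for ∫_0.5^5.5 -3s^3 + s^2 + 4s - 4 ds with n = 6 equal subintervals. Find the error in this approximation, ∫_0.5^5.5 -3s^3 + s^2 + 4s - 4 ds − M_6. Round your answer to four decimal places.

Exact integral: ∫_0.5^5.5 f(s) ds ≈ -590.833333.
M_6 ≈ -583.310185.
Error ≈ -590.833333 − (-583.310185) ≈ -7.5231.

-7.5231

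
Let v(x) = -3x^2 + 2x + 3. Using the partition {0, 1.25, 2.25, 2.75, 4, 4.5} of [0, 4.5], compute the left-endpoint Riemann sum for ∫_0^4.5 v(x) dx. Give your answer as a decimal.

Subinterval widths: 1.25, 1, 0.5, 1.25, 0.5.
Left endpoints: 0, 1.25, 2.25, 2.75, 4.
v(0) = 3, v(1.25) = 0.8125, v(2.25) = -7.6875, v(2.75) = -14.1875, v(4) = -37.
Sum = Σ Δx_i · v(x_i).
Sum = -35.515625.

-35.515625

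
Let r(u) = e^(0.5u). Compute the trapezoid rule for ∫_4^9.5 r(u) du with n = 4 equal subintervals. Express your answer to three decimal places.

Δu = (9.5 − 4)/4 = 1.375.
r(4) ≈ 7.389, r(5.375) ≈ 14.695, r(6.75) ≈ 29.224, r(8.125) ≈ 58.119, r(9.5) ≈ 115.584.
T_4 = (Δu/2)·[r(u_0) + 2r(u_1) + 2r(u_2) + 2r(u_3) + r(u_4)].
Sum ≈ 224.847.

224.847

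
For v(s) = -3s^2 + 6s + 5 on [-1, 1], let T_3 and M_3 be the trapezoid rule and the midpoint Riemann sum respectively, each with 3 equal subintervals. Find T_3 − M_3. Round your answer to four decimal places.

T_3 ≈ 7.555556.
M_3 ≈ 8.222222.
T_3 − M_3 ≈ -0.6667.

-0.6667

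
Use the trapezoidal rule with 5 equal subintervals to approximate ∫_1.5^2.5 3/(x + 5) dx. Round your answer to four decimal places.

0.4294

Δx = (2.5 − 1.5)/5 = 0.2.
f(1.5) = 6/13, f(1.7) = 30/67, f(1.9) = 10/23, f(2.1) = 30/71, f(2.3) = 30/73, f(2.5) = 0.4.
T_5 = (Δx/2)·[f(x_0) + 2f(x_1) + ... + 2f(x_{4}) + f(x_5)].
Sum ≈ 0.4294.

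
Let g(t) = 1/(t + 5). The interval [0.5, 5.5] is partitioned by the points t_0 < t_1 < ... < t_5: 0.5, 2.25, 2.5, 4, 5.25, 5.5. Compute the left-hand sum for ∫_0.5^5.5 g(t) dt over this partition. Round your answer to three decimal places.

0.716

Subinterval widths: 1.75, 0.25, 1.5, 1.25, 0.25.
Left endpoints: 0.5, 2.25, 2.5, 4, 5.25.
g(0.5) = 2/11, g(2.25) = 4/29, g(2.5) = 2/15, g(4) = 1/9, g(5.25) = 4/41.
Sum = Σ Δt_i · g(t_i).
Sum ≈ 0.716.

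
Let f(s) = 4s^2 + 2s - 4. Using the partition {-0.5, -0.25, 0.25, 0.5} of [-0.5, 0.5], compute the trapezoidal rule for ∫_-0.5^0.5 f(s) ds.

-3.5625

Subinterval widths: 0.25, 0.5, 0.25.
f(-0.5) = -4, f(-0.25) = -4.25, f(0.25) = -3.25, f(0.5) = -2.
On each subinterval the trapezoid contributes (Δs_i/2)·[f(s_{i-1}) + f(s_i)].
Sum = -3.5625.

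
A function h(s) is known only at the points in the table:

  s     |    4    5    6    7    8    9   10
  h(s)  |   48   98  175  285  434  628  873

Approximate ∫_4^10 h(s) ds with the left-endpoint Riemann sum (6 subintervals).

Δs = 1.
Sum = 1·[48 + 98 + 175 + 285 + 434 + 628] = 1668.

1668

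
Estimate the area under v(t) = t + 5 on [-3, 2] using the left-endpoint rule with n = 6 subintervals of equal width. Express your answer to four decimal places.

20.4167

Δt = (2 − (-3))/6 = 5/6.
Left endpoints: -3, -13/6, -4/3, -0.5, 1/3, 7/6.
v(-3) = 2, v(-13/6) = 17/6, v(-4/3) = 11/3, v(-0.5) = 4.5, v(1/3) = 16/3, v(7/6) = 37/6.
Sum = Δt · [v(-3) + v(-13/6) + v(-4/3) + ...].
Sum ≈ 20.4167.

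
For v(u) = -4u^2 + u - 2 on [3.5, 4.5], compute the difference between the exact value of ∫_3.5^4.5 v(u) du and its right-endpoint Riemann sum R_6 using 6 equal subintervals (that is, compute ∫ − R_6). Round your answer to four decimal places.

2.6019

Exact integral: ∫_3.5^4.5 v(u) du ≈ -62.333333.
R_6 ≈ -64.935185.
Error ≈ -62.333333 − (-64.935185) ≈ 2.6019.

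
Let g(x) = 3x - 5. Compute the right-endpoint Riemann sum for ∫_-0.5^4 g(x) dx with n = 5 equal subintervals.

7.2

Δx = (4 − (-0.5))/5 = 0.9.
Right endpoints: 0.4, 1.3, 2.2, 3.1, 4.
g(0.4) = -3.8, g(1.3) = -1.1, g(2.2) = 1.6, g(3.1) = 4.3, g(4) = 7.
Sum = Δx · [g(0.4) + g(1.3) + g(2.2) + g(3.1) + g(4)].
Sum = 7.2.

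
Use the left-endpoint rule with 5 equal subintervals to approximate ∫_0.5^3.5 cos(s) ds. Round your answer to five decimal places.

Δs = (3.5 − 0.5)/5 = 0.6.
Left endpoints: 0.5, 1.1, 1.7, 2.3, 2.9.
f(0.5) ≈ 0.87758, f(1.1) ≈ 0.45360, f(1.7) ≈ -0.12884, f(2.3) ≈ -0.66628, f(2.9) ≈ -0.97096.
Sum = Δs · [f(0.5) + f(1.1) + f(1.7) + f(2.3) + f(2.9)].
Sum ≈ -0.26094.

-0.26094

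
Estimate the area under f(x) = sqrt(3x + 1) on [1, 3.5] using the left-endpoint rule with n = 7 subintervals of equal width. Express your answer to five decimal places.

Δx = (3.5 − 1)/7 = 5/14.
Left endpoints: 1, 19/14, 12/7, 29/14, 17/7, 39/14, 22/7.
f(1) ≈ 2.00000, f(19/14) ≈ 2.25198, f(12/7) ≈ 2.47848, f(29/14) ≈ 2.68594, f(17/7) ≈ 2.87849, f(39/14) ≈ 3.05894, f(22/7) ≈ 3.22933.
Sum = Δx · [f(1) + f(19/14) + f(12/7) + ...].
Sum ≈ 6.63685.

6.63685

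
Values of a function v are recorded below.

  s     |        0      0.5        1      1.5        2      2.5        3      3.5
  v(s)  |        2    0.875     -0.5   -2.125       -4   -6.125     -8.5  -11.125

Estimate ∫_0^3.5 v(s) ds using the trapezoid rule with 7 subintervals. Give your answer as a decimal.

Δs = 0.5.
T_7 = (0.5/2)·[2 + 2·0.875 + 2·(-0.5) + 2·(-2.125) + 2·(-4) + 2·(-6.125) + 2·(-8.5) + (-11.125)] = -12.46875.

-12.46875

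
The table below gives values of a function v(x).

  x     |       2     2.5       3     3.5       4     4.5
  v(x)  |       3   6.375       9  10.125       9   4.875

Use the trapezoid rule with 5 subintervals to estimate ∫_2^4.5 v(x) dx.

Δx = 0.5.
T_5 = (0.5/2)·[3 + 2·6.375 + 2·9 + 2·10.125 + 2·9 + 4.875] = 19.21875.

19.21875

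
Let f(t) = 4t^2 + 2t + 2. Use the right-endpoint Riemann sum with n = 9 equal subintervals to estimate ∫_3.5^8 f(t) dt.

Δt = (8 − 3.5)/9 = 0.5.
Right endpoints: 4, 4.5, 5, 5.5, 6, 6.5, 7, 7.5, 8.
f(4) = 74, f(4.5) = 92, f(5) = 112, f(5.5) = 134, f(6) = 158, f(6.5) = 184, f(7) = 212, f(7.5) = 242, f(8) = 274.
Sum = Δt · [f(4) + f(4.5) + f(5) + ...].
Sum = 741.

741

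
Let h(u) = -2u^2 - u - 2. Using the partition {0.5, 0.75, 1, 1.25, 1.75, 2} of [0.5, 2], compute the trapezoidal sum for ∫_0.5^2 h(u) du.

Subinterval widths: 0.25, 0.25, 0.25, 0.5, 0.25.
h(0.5) = -3, h(0.75) = -3.875, h(1) = -5, h(1.25) = -6.375, h(1.75) = -9.875, h(2) = -12.
On each subinterval the trapezoid contributes (Δu_i/2)·[h(u_{i-1}) + h(u_i)].
Sum = -10.1875.

-10.1875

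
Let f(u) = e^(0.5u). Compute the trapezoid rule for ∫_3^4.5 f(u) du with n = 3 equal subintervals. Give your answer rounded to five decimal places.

10.06419

Δu = (4.5 − 3)/3 = 0.5.
f(3) ≈ 4.48169, f(3.5) ≈ 5.75460, f(4) ≈ 7.38906, f(4.5) ≈ 9.48774.
T_3 = (Δu/2)·[f(u_0) + 2f(u_1) + 2f(u_2) + f(u_3)].
Sum ≈ 10.06419.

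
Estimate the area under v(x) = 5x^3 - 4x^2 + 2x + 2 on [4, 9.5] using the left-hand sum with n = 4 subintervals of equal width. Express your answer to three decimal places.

Δx = (9.5 − 4)/4 = 1.375.
Left endpoints: 4, 5.375, 6.75, 8.125.
v(4) = 266, v(5.375) = 344895/512, v(6.75) = 1370.984375, v(8.125) = 1247269/512.
Sum = Δx · [v(4) + v(5.375) + v(6.75) + v(8.125)].
Sum ≈ 6526.685.

6526.685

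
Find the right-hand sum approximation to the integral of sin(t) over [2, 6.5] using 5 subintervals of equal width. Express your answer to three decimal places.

Δt = (6.5 − 2)/5 = 0.9.
Right endpoints: 2.9, 3.8, 4.7, 5.6, 6.5.
f(2.9) ≈ 0.239, f(3.8) ≈ -0.612, f(4.7) ≈ -1.000, f(5.6) ≈ -0.631, f(6.5) ≈ 0.215.
Sum = Δt · [f(2.9) + f(3.8) + f(4.7) + f(5.6) + f(6.5)].
Sum ≈ -1.610.

-1.610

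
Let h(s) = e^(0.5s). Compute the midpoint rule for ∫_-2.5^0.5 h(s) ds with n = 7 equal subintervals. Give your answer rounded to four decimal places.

Δs = (0.5 − (-2.5))/7 = 3/7.
Midpoints: -16/7, -13/7, -10/7, -1, -4/7, -1/7, 2/7.
h(-16/7) ≈ 0.3189, h(-13/7) ≈ 0.3951, h(-10/7) ≈ 0.4895, h(-1) ≈ 0.6065, h(-4/7) ≈ 0.7515, h(-1/7) ≈ 0.9311, h(2/7) ≈ 1.1536.
Sum = Δs · [h(-16/7) + h(-13/7) + h(-10/7) + ...].
Sum ≈ 1.9912.

1.9912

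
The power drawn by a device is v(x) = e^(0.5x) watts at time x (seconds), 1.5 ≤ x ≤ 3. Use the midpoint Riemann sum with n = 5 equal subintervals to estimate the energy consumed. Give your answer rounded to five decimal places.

4.72495

Δx = (3 − 1.5)/5 = 0.3.
Midpoints: 1.65, 1.95, 2.25, 2.55, 2.85.
v(1.65) ≈ 2.28188, v(1.95) ≈ 2.65117, v(2.25) ≈ 3.08022, v(2.55) ≈ 3.57870, v(2.85) ≈ 4.15786.
Sum = Δx · [v(1.65) + v(1.95) + v(2.25) + v(2.55) + v(2.85)].
Sum ≈ 4.72495.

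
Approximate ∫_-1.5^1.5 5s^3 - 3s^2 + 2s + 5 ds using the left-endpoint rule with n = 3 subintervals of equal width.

Δs = (1.5 − (-1.5))/3 = 1.
Left endpoints: -1.5, -0.5, 0.5.
f(-1.5) = -21.625, f(-0.5) = 2.625, f(0.5) = 5.875.
Sum = Δs · [f(-1.5) + f(-0.5) + f(0.5)].
Sum = -13.125.

-13.125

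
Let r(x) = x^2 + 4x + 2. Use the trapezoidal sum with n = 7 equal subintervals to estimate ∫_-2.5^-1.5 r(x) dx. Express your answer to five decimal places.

-1.91327

Δx = (-1.5 − (-2.5))/7 = 1/7.
r(-2.5) = -1.75, r(-33/14) = -367/196, r(-31/14) = -383/196, r(-29/14) = -391/196, r(-27/14) = -391/196, r(-25/14) = -383/196, r(-23/14) = -367/196, r(-1.5) = -1.75.
T_7 = (Δx/2)·[r(x_0) + 2r(x_1) + ... + 2r(x_{6}) + r(x_7)].
Sum ≈ -1.91327.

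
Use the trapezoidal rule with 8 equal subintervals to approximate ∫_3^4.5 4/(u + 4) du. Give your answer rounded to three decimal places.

0.777

Δu = (4.5 − 3)/8 = 0.1875.
f(3) = 4/7, f(3.1875) = 64/115, f(3.375) = 32/59, f(3.5625) = 64/121, f(3.75) = 16/31, f(3.9375) = 64/127, f(4.125) = 32/65, f(4.3125) = 64/133, f(4.5) = 8/17.
T_8 = (Δu/2)·[f(u_0) + 2f(u_1) + ... + 2f(u_{7}) + f(u_8)].
Sum ≈ 0.777.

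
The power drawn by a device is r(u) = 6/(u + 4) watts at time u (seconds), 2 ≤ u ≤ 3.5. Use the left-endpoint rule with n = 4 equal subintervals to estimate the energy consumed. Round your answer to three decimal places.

1.377

Δu = (3.5 − 2)/4 = 0.375.
Left endpoints: 2, 2.375, 2.75, 3.125.
r(2) = 1, r(2.375) = 16/17, r(2.75) = 8/9, r(3.125) = 16/19.
Sum = Δu · [r(2) + r(2.375) + r(2.75) + r(3.125)].
Sum ≈ 1.377.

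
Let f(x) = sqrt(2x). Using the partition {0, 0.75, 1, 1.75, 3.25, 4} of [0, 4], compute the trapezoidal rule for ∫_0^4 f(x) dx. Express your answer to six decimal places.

7.353020

Subinterval widths: 0.75, 0.25, 0.75, 1.5, 0.75.
f(0) ≈ 0.000000, f(0.75) ≈ 1.224745, f(1) ≈ 1.414214, f(1.75) ≈ 1.870829, f(3.25) ≈ 2.549510, f(4) ≈ 2.828427.
On each subinterval the trapezoid contributes (Δx_i/2)·[f(x_{i-1}) + f(x_i)].
Sum ≈ 7.353020.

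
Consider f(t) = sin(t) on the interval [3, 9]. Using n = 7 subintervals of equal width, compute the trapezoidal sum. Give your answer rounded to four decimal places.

-0.0740

Δt = (9 − 3)/7 = 6/7.
f(3) ≈ 0.1411, f(27/7) ≈ -0.6560, f(33/7) ≈ -1.0000, f(39/7) ≈ -0.6532, f(45/7) ≈ 0.1449, f(51/7) ≈ 0.8428, f(57/7) ≈ 0.9586, f(9) ≈ 0.4121.
T_7 = (Δt/2)·[f(t_0) + 2f(t_1) + ... + 2f(t_{6}) + f(t_7)].
Sum ≈ -0.0740.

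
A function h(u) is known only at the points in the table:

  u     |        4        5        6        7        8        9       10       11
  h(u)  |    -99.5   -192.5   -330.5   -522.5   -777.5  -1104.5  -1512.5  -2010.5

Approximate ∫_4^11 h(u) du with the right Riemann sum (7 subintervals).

-6450.5

Δu = 1.
Sum = 1·[(-192.5) + (-330.5) + (-522.5) + (-777.5) + (-1104.5) + (-1512.5) + (-2010.5)] = -6450.5.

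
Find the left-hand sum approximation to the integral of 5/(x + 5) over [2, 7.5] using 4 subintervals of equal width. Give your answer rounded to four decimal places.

3.1261

Δx = (7.5 − 2)/4 = 1.375.
Left endpoints: 2, 3.375, 4.75, 6.125.
f(2) = 5/7, f(3.375) = 40/67, f(4.75) = 20/39, f(6.125) = 40/89.
Sum = Δx · [f(2) + f(3.375) + f(4.75) + f(6.125)].
Sum ≈ 3.1261.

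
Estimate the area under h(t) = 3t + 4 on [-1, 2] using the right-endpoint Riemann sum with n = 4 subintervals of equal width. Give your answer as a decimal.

Δt = (2 − (-1))/4 = 0.75.
Right endpoints: -0.25, 0.5, 1.25, 2.
h(-0.25) = 3.25, h(0.5) = 5.5, h(1.25) = 7.75, h(2) = 10.
Sum = Δt · [h(-0.25) + h(0.5) + h(1.25) + h(2)].
Sum = 19.875.

19.875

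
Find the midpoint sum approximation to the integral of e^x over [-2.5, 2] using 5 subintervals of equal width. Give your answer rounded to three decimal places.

7.066

Δx = (2 − (-2.5))/5 = 0.9.
Midpoints: -2.05, -1.15, -0.25, 0.65, 1.55.
f(-2.05) ≈ 0.129, f(-1.15) ≈ 0.317, f(-0.25) ≈ 0.779, f(0.65) ≈ 1.916, f(1.55) ≈ 4.711.
Sum = Δx · [f(-2.05) + f(-1.15) + f(-0.25) + f(0.65) + f(1.55)].
Sum ≈ 7.066.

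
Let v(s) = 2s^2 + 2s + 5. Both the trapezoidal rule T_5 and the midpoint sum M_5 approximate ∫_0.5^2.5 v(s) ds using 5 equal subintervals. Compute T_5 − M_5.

0.16

T_5 = 26.44.
M_5 = 26.28.
T_5 − M_5 = 0.16.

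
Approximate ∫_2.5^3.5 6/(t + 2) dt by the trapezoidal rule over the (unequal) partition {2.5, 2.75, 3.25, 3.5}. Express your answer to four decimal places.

1.2053

Subinterval widths: 0.25, 0.5, 0.25.
f(2.5) = 4/3, f(2.75) = 24/19, f(3.25) = 8/7, f(3.5) = 12/11.
On each subinterval the trapezoid contributes (Δt_i/2)·[f(t_{i-1}) + f(t_i)].
Sum ≈ 1.2053.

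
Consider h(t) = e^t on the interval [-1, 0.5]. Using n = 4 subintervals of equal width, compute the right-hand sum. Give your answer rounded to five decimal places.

Δt = (0.5 − (-1))/4 = 0.375.
Right endpoints: -0.625, -0.25, 0.125, 0.5.
h(-0.625) ≈ 0.53526, h(-0.25) ≈ 0.77880, h(0.125) ≈ 1.13315, h(0.5) ≈ 1.64872.
Sum = Δt · [h(-0.625) + h(-0.25) + h(0.125) + h(0.5)].
Sum ≈ 1.53597.

1.53597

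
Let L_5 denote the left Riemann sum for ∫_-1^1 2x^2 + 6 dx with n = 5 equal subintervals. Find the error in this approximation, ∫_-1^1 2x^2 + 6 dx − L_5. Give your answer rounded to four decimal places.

Exact integral: ∫_-1^1 f(x) dx ≈ 13.333333.
L_5 = 13.44.
Error ≈ 13.333333 − 13.44 ≈ -0.1067.

-0.1067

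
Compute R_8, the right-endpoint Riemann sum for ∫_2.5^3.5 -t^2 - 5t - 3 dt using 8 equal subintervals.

Δt = (3.5 − 2.5)/8 = 0.125.
Right endpoints: 2.625, 2.75, 2.875, 3, 3.125, 3.25, 3.375, 3.5.
f(2.625) = -23.015625, f(2.75) = -24.3125, f(2.875) = -25.640625, f(3) = -27, f(3.125) = -28.390625, f(3.25) = -29.8125, f(3.375) = -31.265625, f(3.5) = -32.75.
Sum = Δt · [f(2.625) + f(2.75) + f(2.875) + ...].
Sum = -27.7734375.

-27.7734375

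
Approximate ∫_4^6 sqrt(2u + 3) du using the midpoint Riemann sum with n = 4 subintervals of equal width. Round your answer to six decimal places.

7.204410

Δu = (6 − 4)/4 = 0.5.
Midpoints: 4.25, 4.75, 5.25, 5.75.
f(4.25) ≈ 3.391165, f(4.75) ≈ 3.535534, f(5.25) ≈ 3.674235, f(5.75) ≈ 3.807887.
Sum = Δu · [f(4.25) + f(4.75) + f(5.25) + f(5.75)].
Sum ≈ 7.204410.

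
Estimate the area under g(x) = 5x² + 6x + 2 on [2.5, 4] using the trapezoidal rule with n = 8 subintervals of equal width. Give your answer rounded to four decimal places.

Δx = (4 − 2.5)/8 = 0.1875.
g(2.5) = 48.25, g(2.6875) = 54.23828125, g(2.875) = 60.578125, g(3.0625) = 67.26953125, g(3.25) = 74.3125, g(3.4375) = 81.70703125, g(3.625) = 89.453125, g(3.8125) = 97.55078125, g(4) = 106.
T_8 = (Δx/2)·[g(x_0) + 2g(x_1) + ... + 2g(x_{7}) + g(x_8)].
Sum ≈ 112.9189.

112.9189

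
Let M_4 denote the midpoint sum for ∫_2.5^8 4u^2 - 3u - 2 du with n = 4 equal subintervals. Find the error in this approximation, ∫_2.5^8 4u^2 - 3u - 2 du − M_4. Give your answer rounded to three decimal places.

3.466

Exact integral: ∫_2.5^8 f(u) du ≈ 564.20833.
M_4 = 560.7421875.
Error ≈ 564.20833 − 560.7421875 ≈ 3.466.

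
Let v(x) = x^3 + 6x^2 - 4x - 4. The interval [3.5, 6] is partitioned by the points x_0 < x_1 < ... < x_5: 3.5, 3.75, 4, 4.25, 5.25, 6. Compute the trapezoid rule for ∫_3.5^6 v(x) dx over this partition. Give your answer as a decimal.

580.35546875

Subinterval widths: 0.25, 0.25, 0.25, 1, 0.75.
v(3.5) = 98.375, v(3.75) = 118.109375, v(4) = 140, v(4.25) = 164.140625, v(5.25) = 285.078125, v(6) = 404.
On each subinterval the trapezoid contributes (Δx_i/2)·[v(x_{i-1}) + v(x_i)].
Sum = 580.35546875.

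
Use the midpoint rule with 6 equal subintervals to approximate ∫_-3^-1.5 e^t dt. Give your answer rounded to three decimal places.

Δt = (-1.5 − (-3))/6 = 0.25.
Midpoints: -2.875, -2.625, -2.375, -2.125, -1.875, -1.625.
f(-2.875) ≈ 0.056, f(-2.625) ≈ 0.072, f(-2.375) ≈ 0.093, f(-2.125) ≈ 0.119, f(-1.875) ≈ 0.153, f(-1.625) ≈ 0.197.
Sum = Δt · [f(-2.875) + f(-2.625) + f(-2.375) + ...].
Sum ≈ 0.173.

0.173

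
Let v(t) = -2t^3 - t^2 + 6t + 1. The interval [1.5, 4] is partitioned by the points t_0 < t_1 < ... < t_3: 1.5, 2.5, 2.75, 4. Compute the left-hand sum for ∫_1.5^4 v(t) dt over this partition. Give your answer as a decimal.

Subinterval widths: 1, 0.25, 1.25.
Left endpoints: 1.5, 2.5, 2.75.
v(1.5) = 1, v(2.5) = -21.5, v(2.75) = -31.65625.
Sum = Σ Δt_i · v(t_i).
Sum = -43.9453125.

-43.9453125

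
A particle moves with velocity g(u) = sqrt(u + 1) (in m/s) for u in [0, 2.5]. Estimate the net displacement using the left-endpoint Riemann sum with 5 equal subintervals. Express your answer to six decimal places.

3.476074

Δu = (2.5 − 0)/5 = 0.5.
Left endpoints: 0, 0.5, 1, 1.5, 2.
g(0) ≈ 1.000000, g(0.5) ≈ 1.224745, g(1) ≈ 1.414214, g(1.5) ≈ 1.581139, g(2) ≈ 1.732051.
Sum = Δu · [g(0) + g(0.5) + g(1) + g(1.5) + g(2)].
Sum ≈ 3.476074.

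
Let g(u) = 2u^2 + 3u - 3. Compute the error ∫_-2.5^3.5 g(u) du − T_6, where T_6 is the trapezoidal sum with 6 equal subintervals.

-2

Exact integral: ∫_-2.5^3.5 g(u) du = 30.
T_6 = 32.
Error = 30 − 32 = -2.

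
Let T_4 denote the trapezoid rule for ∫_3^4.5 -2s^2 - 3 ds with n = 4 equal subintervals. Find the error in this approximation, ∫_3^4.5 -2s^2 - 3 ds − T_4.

0.0703125

Exact integral: ∫_3^4.5 f(s) ds = -47.25.
T_4 = -47.3203125.
Error = -47.25 − (-47.3203125) = 0.0703125.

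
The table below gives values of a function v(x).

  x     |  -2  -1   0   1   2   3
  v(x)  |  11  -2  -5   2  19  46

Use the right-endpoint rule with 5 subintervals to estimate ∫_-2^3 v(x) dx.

60

Δx = 1.
Sum = 1·[(-2) + (-5) + 2 + 19 + 46] = 60.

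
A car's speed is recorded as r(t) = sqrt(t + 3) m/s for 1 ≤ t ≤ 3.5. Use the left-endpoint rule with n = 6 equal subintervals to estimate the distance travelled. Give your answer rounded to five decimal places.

5.59928

Δt = (3.5 − 1)/6 = 5/12.
Left endpoints: 1, 17/12, 11/6, 2.25, 8/3, 37/12.
r(1) ≈ 2.00000, r(17/12) ≈ 2.10159, r(11/6) ≈ 2.19848, r(2.25) ≈ 2.29129, r(8/3) ≈ 2.38048, r(37/12) ≈ 2.46644.
Sum = Δt · [r(1) + r(17/12) + r(11/6) + ...].
Sum ≈ 5.59928.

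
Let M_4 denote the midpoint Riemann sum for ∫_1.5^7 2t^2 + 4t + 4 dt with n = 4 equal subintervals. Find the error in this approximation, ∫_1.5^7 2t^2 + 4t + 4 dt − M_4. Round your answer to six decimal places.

1.733073

Exact integral: ∫_1.5^7 f(t) dt ≈ 341.91666667.
M_4 = 340.18359375.
Error ≈ 341.91666667 − 340.18359375 ≈ 1.733073.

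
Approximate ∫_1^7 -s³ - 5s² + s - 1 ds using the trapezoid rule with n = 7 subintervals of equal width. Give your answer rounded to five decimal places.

Δs = (7 − 1)/7 = 6/7.
f(1) = -6, f(13/7) = -7818/343, f(19/7) = -18906/343, f(25/7) = -36618/343, f(31/7) = -62250/343, f(37/7) = -97098/343, f(43/7) = -142458/343, f(7) = -582.
T_7 = (Δs/2)·[f(s_0) + 2f(s_1) + ... + 2f(s_{6}) + f(s_7)].
Sum ≈ -1164.48980.

-1164.48980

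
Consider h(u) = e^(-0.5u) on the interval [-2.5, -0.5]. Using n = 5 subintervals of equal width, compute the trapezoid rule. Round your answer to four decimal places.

Δu = (-0.5 − (-2.5))/5 = 0.4.
h(-2.5) ≈ 3.4903, h(-2.1) ≈ 2.8577, h(-1.7) ≈ 2.3396, h(-1.3) ≈ 1.9155, h(-0.9) ≈ 1.5683, h(-0.5) ≈ 1.2840.
T_5 = (Δu/2)·[h(u_0) + 2h(u_1) + ... + 2h(u_{4}) + h(u_5)].
Sum ≈ 4.4273.

4.4273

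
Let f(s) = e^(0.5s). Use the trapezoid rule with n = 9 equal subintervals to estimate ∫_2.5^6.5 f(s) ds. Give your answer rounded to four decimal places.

44.7834

Δs = (6.5 − 2.5)/9 = 4/9.
f(2.5) ≈ 3.4903, f(53/18) ≈ 4.3589, f(61/18) ≈ 5.4436, f(23/6) ≈ 6.7983, f(77/18) ≈ 8.4900, f(85/18) ≈ 10.6027, f(31/6) ≈ 13.2412, f(101/18) ≈ 16.5363, f(109/18) ≈ 20.6513, f(6.5) ≈ 25.7903.
T_9 = (Δs/2)·[f(s_0) + 2f(s_1) + ... + 2f(s_{8}) + f(s_9)].
Sum ≈ 44.7834.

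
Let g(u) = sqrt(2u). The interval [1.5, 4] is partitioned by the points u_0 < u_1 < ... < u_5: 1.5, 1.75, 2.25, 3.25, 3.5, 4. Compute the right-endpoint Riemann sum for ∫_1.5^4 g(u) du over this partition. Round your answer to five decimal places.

6.15353

Subinterval widths: 0.25, 0.5, 1, 0.25, 0.5.
Right endpoints: 1.75, 2.25, 3.25, 3.5, 4.
g(1.75) ≈ 1.87083, g(2.25) ≈ 2.12132, g(3.25) ≈ 2.54951, g(3.5) ≈ 2.64575, g(4) ≈ 2.82843.
Sum = Σ Δu_i · g(u_i).
Sum ≈ 6.15353.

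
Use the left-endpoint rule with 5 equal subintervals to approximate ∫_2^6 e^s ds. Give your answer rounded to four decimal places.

Δs = (6 − 2)/5 = 0.8.
Left endpoints: 2, 2.8, 3.6, 4.4, 5.2.
f(2) ≈ 7.3891, f(2.8) ≈ 16.4446, f(3.6) ≈ 36.5982, f(4.4) ≈ 81.4509, f(5.2) ≈ 181.2722.
Sum = Δs · [f(2) + f(2.8) + f(3.6) + f(4.4) + f(5.2)].
Sum ≈ 258.5240.

258.5240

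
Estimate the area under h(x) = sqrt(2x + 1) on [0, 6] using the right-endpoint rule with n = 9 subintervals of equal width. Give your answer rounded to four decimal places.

16.1331

Δx = (6 − 0)/9 = 2/3.
Right endpoints: 2/3, 4/3, 2, 8/3, 10/3, 4, 14/3, 16/3, 6.
h(2/3) ≈ 1.5275, h(4/3) ≈ 1.9149, h(2) ≈ 2.2361, h(8/3) ≈ 2.5166, h(10/3) ≈ 2.7689, h(4) ≈ 3.0000, h(14/3) ≈ 3.2146, h(16/3) ≈ 3.4157, h(6) ≈ 3.6056.
Sum = Δx · [h(2/3) + h(4/3) + h(2) + ...].
Sum ≈ 16.1331.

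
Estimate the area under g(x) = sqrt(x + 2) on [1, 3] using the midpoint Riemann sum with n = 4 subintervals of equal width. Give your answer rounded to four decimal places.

3.9901

Δx = (3 − 1)/4 = 0.5.
Midpoints: 1.25, 1.75, 2.25, 2.75.
g(1.25) ≈ 1.8028, g(1.75) ≈ 1.9365, g(2.25) ≈ 2.0616, g(2.75) ≈ 2.1794.
Sum = Δx · [g(1.25) + g(1.75) + g(2.25) + g(2.75)].
Sum ≈ 3.9901.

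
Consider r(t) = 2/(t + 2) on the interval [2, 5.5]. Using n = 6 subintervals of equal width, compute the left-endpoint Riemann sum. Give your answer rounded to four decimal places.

Δt = (5.5 − 2)/6 = 7/12.
Left endpoints: 2, 31/12, 19/6, 3.75, 13/3, 59/12.
r(2) = 0.5, r(31/12) = 24/55, r(19/6) = 12/31, r(3.75) = 8/23, r(13/3) = 6/19, r(59/12) = 24/83.
Sum = Δt · [r(2) + r(31/12) + r(19/6) + ...].
Sum ≈ 1.3278.

1.3278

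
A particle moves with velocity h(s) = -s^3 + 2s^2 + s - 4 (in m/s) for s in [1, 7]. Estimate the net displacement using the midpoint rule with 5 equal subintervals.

-364.8

Δs = (7 − 1)/5 = 1.2.
Midpoints: 1.6, 2.8, 4, 5.2, 6.4.
h(1.6) = -1.376, h(2.8) = -7.472, h(4) = -32, h(5.2) = -85.328, h(6.4) = -177.824.
Sum = Δs · [h(1.6) + h(2.8) + h(4) + h(5.2) + h(6.4)].
Sum = -364.8.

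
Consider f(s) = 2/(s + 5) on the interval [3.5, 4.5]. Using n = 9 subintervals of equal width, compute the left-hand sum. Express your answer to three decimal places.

Δs = (4.5 − 3.5)/9 = 1/9.
Left endpoints: 3.5, 65/18, 67/18, 23/6, 71/18, 73/18, 25/6, 77/18, 79/18.
f(3.5) = 4/17, f(65/18) = 36/155, f(67/18) = 36/157, f(23/6) = 12/53, f(71/18) = 36/161, f(73/18) = 36/163, f(25/6) = 12/55, f(77/18) = 36/167, f(79/18) = 36/169.
Sum = Δs · [f(3.5) + f(65/18) + f(67/18) + ...].
Sum ≈ 0.224.

0.224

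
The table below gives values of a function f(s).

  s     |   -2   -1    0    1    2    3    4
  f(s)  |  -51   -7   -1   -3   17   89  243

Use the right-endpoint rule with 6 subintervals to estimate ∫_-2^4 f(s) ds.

Δs = 1.
Sum = 1·[(-7) + (-1) + (-3) + 17 + 89 + 243] = 338.

338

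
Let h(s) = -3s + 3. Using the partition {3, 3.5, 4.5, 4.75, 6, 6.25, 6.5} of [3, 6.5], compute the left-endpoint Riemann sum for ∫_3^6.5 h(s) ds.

Subinterval widths: 0.5, 1, 0.25, 1.25, 0.25, 0.25.
Left endpoints: 3, 3.5, 4.5, 4.75, 6, 6.25.
h(3) = -6, h(3.5) = -7.5, h(4.5) = -10.5, h(4.75) = -11.25, h(6) = -15, h(6.25) = -15.75.
Sum = Σ Δs_i · h(s_i).
Sum = -34.875.

-34.875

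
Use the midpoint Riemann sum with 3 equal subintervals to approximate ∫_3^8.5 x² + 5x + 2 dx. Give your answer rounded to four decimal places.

Δx = (8.5 − 3)/3 = 11/6.
Midpoints: 47/12, 5.75, 91/12.
f(47/12) = 5317/144, f(5.75) = 63.8125, f(91/12) = 14029/144.
Sum = Δx · [f(47/12) + f(5.75) + f(91/12)].
Sum ≈ 363.2928.

363.2928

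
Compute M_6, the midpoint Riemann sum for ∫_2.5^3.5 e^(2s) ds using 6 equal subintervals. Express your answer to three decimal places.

471.922

Δs = (3.5 − 2.5)/6 = 1/6.
Midpoints: 31/12, 2.75, 35/12, 37/12, 3.25, 41/12.
f(31/12) ≈ 175.329, f(2.75) ≈ 244.692, f(35/12) ≈ 341.495, f(37/12) ≈ 476.595, f(3.25) ≈ 665.142, f(41/12) ≈ 928.280.
Sum = Δs · [f(31/12) + f(2.75) + f(35/12) + ...].
Sum ≈ 471.922.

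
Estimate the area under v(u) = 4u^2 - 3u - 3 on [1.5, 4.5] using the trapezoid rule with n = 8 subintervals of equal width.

81.28125

Δu = (4.5 − 1.5)/8 = 0.375.
v(1.5) = 1.5, v(1.875) = 5.4375, v(2.25) = 10.5, v(2.625) = 16.6875, v(3) = 24, v(3.375) = 32.4375, v(3.75) = 42, v(4.125) = 52.6875, v(4.5) = 64.5.
T_8 = (Δu/2)·[v(u_0) + 2v(u_1) + ... + 2v(u_{7}) + v(u_8)].
Sum = 81.28125.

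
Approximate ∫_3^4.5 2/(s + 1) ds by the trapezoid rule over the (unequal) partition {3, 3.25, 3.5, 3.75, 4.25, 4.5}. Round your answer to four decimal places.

Subinterval widths: 0.25, 0.25, 0.25, 0.5, 0.25.
f(3) = 0.5, f(3.25) = 8/17, f(3.5) = 4/9, f(3.75) = 8/19, f(4.25) = 8/21, f(4.5) = 4/11.
On each subinterval the trapezoid contributes (Δs_i/2)·[f(s_{i-1}) + f(s_i)].
Sum ≈ 0.6375.

0.6375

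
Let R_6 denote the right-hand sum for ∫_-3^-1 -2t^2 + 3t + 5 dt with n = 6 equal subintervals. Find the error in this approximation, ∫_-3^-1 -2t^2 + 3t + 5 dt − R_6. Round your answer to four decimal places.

Exact integral: ∫_-3^-1 f(t) dt ≈ -19.333333.
R_6 ≈ -15.740741.
Error ≈ -19.333333 − (-15.740741) ≈ -3.5926.

-3.5926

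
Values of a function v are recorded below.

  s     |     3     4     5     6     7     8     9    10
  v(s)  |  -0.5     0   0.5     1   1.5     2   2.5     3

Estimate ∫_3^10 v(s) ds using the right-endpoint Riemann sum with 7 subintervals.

Δs = 1.
Sum = 1·[0 + 0.5 + 1 + 1.5 + 2 + 2.5 + 3] = 10.5.

10.5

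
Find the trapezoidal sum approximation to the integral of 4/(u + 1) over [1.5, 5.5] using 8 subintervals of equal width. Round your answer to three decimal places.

3.833

Δu = (5.5 − 1.5)/8 = 0.5.
f(1.5) = 1.6, f(2) = 4/3, f(2.5) = 8/7, f(3) = 1, f(3.5) = 8/9, f(4) = 0.8, f(4.5) = 8/11, f(5) = 2/3, f(5.5) = 8/13.
T_8 = (Δu/2)·[f(u_0) + 2f(u_1) + ... + 2f(u_{7}) + f(u_8)].
Sum ≈ 3.833.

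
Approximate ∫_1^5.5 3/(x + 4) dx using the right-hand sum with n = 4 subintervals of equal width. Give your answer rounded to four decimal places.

Δx = (5.5 − 1)/4 = 1.125.
Right endpoints: 2.125, 3.25, 4.375, 5.5.
f(2.125) = 24/49, f(3.25) = 12/29, f(4.375) = 24/67, f(5.5) = 6/19.
Sum = Δx · [f(2.125) + f(3.25) + f(4.375) + f(5.5)].
Sum ≈ 1.7748.

1.7748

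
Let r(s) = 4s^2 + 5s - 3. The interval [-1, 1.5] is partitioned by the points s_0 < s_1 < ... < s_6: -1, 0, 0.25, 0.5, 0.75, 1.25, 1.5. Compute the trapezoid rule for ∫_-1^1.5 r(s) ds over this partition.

Subinterval widths: 1, 0.25, 0.25, 0.25, 0.5, 0.25.
r(-1) = -4, r(0) = -3, r(0.25) = -1.5, r(0.5) = 0.5, r(0.75) = 3, r(1.25) = 9.5, r(1.5) = 13.5.
On each subinterval the trapezoid contributes (Δs_i/2)·[r(s_{i-1}) + r(s_i)].
Sum = 2.25.

2.25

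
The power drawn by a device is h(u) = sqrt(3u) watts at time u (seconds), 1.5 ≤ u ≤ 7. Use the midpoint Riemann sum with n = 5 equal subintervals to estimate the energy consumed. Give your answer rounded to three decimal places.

Δu = (7 − 1.5)/5 = 1.1.
Midpoints: 2.05, 3.15, 4.25, 5.35, 6.45.
h(2.05) ≈ 2.480, h(3.15) ≈ 3.074, h(4.25) ≈ 3.571, h(5.35) ≈ 4.006, h(6.45) ≈ 4.399.
Sum = Δu · [h(2.05) + h(3.15) + h(4.25) + h(5.35) + h(6.45)].
Sum ≈ 19.283.

19.283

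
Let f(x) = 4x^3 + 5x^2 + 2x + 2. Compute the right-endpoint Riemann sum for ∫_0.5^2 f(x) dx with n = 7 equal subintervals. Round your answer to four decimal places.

41.7474

Δx = (2 − 0.5)/7 = 3/14.
Right endpoints: 5/7, 13/14, 8/7, 19/14, 11/7, 25/14, 2.
f(5/7) = 2551/343, f(13/14) = 15601/1372, f(8/7) = 5758/343, f(19/14) = 32821/1372, f(11/7) = 11323/343, f(25/14) = 60769/1372, f(2) = 58.
Sum = Δx · [f(5/7) + f(13/14) + f(8/7) + ...].
Sum ≈ 41.7474.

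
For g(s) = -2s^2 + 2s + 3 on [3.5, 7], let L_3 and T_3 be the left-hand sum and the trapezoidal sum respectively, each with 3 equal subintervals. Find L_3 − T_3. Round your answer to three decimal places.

38.792

L_3 ≈ -115.62963.
T_3 ≈ -154.42130.
L_3 − T_3 ≈ 38.792.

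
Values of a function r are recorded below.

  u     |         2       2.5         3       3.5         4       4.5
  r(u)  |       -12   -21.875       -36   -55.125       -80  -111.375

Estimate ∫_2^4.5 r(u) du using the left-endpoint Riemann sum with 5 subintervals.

-102.5

Δu = 0.5.
Sum = 0.5·[(-12) + (-21.875) + (-36) + (-55.125) + (-80)] = -102.5.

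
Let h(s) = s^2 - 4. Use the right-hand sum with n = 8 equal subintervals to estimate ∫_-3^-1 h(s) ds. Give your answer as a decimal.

Δs = (-1 − (-3))/8 = 0.25.
Right endpoints: -2.75, -2.5, -2.25, -2, -1.75, -1.5, -1.25, -1.
h(-2.75) = 3.5625, h(-2.5) = 2.25, h(-2.25) = 1.0625, h(-2) = 0, h(-1.75) = -0.9375, h(-1.5) = -1.75, h(-1.25) = -2.4375, h(-1) = -3.
Sum = Δs · [h(-2.75) + h(-2.5) + h(-2.25) + ...].
Sum = -0.3125.

-0.3125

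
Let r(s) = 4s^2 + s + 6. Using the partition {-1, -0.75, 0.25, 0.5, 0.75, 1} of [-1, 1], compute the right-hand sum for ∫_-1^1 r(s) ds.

Subinterval widths: 0.25, 1, 0.25, 0.25, 0.25.
Right endpoints: -0.75, 0.25, 0.5, 0.75, 1.
r(-0.75) = 7.5, r(0.25) = 6.5, r(0.5) = 7.5, r(0.75) = 9, r(1) = 11.
Sum = Σ Δs_i · r(s_i).
Sum = 15.25.

15.25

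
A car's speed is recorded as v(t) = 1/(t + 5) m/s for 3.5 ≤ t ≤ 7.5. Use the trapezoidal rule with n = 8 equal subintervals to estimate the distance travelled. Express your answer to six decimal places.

0.385817

Δt = (7.5 − 3.5)/8 = 0.5.
v(3.5) = 2/17, v(4) = 1/9, v(4.5) = 2/19, v(5) = 0.1, v(5.5) = 2/21, v(6) = 1/11, v(6.5) = 2/23, v(7) = 1/12, v(7.5) = 0.08.
T_8 = (Δt/2)·[v(t_0) + 2v(t_1) + ... + 2v(t_{7}) + v(t_8)].
Sum ≈ 0.385817.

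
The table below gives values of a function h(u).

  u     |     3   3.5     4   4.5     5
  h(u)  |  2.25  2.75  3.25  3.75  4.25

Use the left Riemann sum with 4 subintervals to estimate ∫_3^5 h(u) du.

Δu = 0.5.
Sum = 0.5·[2.25 + 2.75 + 3.25 + 3.75] = 6.

6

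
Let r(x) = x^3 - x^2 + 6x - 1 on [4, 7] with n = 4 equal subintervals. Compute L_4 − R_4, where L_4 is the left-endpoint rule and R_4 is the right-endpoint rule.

L_4 = 444.609375.
R_4 = 642.609375.
L_4 − R_4 = -198.

-198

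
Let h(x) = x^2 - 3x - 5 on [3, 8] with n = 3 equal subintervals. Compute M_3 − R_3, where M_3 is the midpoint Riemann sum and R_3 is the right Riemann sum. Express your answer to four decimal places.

M_3 ≈ 53.009259.
R_3 ≈ 89.814815.
M_3 − R_3 ≈ -36.8056.

-36.8056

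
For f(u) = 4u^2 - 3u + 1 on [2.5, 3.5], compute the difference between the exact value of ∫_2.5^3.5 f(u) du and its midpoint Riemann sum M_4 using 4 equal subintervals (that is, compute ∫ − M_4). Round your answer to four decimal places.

0.0208

Exact integral: ∫_2.5^3.5 f(u) du ≈ 28.333333.
M_4 = 28.3125.
Error ≈ 28.333333 − 28.3125 ≈ 0.0208.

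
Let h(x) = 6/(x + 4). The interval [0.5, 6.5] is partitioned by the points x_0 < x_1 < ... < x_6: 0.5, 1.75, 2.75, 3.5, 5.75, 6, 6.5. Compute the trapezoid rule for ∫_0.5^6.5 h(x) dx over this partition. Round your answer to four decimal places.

5.1221

Subinterval widths: 1.25, 1, 0.75, 2.25, 0.25, 0.5.
h(0.5) = 4/3, h(1.75) = 24/23, h(2.75) = 8/9, h(3.5) = 0.8, h(5.75) = 8/13, h(6) = 0.6, h(6.5) = 4/7.
On each subinterval the trapezoid contributes (Δx_i/2)·[h(x_{i-1}) + h(x_i)].
Sum ≈ 5.1221.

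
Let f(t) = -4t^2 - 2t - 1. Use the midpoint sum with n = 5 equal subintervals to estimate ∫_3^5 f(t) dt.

Δt = (5 − 3)/5 = 0.4.
Midpoints: 3.2, 3.6, 4, 4.4, 4.8.
f(3.2) = -48.36, f(3.6) = -60.04, f(4) = -73, f(4.4) = -87.24, f(4.8) = -102.76.
Sum = Δt · [f(3.2) + f(3.6) + f(4) + f(4.4) + f(4.8)].
Sum = -148.56.

-148.56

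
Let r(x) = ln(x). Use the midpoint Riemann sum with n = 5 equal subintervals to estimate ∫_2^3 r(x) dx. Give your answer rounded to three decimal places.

Δx = (3 − 2)/5 = 0.2.
Midpoints: 2.1, 2.3, 2.5, 2.7, 2.9.
r(2.1) ≈ 0.742, r(2.3) ≈ 0.833, r(2.5) ≈ 0.916, r(2.7) ≈ 0.993, r(2.9) ≈ 1.065.
Sum = Δx · [r(2.1) + r(2.3) + r(2.5) + r(2.7) + r(2.9)].
Sum ≈ 0.910.

0.910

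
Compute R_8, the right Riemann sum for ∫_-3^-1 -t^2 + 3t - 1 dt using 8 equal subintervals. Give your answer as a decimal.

Δt = (-1 − (-3))/8 = 0.25.
Right endpoints: -2.75, -2.5, -2.25, -2, -1.75, -1.5, -1.25, -1.
f(-2.75) = -16.8125, f(-2.5) = -14.75, f(-2.25) = -12.8125, f(-2) = -11, f(-1.75) = -9.3125, f(-1.5) = -7.75, f(-1.25) = -6.3125, f(-1) = -5.
Sum = Δt · [f(-2.75) + f(-2.5) + f(-2.25) + ...].
Sum = -20.9375.

-20.9375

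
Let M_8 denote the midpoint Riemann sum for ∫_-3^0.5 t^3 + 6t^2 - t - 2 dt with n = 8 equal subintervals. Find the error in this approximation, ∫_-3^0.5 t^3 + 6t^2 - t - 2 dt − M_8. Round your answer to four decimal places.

0.1256

Exact integral: ∫_-3^0.5 f(t) dt = 31.390625.
M_8 ≈ 31.265015.
Error ≈ 31.390625 − 31.265015 ≈ 0.1256.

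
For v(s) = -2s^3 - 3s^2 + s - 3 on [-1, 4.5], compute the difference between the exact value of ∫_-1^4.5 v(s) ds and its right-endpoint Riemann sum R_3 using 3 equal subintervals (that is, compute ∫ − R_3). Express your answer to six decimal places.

258.385417

Exact integral: ∫_-1^4.5 v(s) ds = -303.53125.
R_3 ≈ -561.91666667.
Error ≈ -303.53125 − (-561.91666667) ≈ 258.385417.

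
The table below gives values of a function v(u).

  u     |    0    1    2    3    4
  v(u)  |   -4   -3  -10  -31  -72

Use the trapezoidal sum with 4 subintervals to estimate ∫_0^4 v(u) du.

Δu = 1.
T_4 = (1/2)·[(-4) + 2·(-3) + 2·(-10) + 2·(-31) + (-72)] = -82.

-82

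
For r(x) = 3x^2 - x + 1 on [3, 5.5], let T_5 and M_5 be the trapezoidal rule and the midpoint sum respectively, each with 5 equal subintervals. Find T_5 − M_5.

T_5 = 131.5625.
M_5 = 131.09375.
T_5 − M_5 = 0.46875.

0.46875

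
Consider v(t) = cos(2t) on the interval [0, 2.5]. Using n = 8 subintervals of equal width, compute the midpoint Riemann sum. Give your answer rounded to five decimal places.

Δt = (2.5 − 0)/8 = 0.3125.
Midpoints: 0.15625, 0.46875, 0.78125, 1.09375, 1.40625, 1.71875, 2.03125, 2.34375.
v(0.15625) ≈ 0.95157, v(0.46875) ≈ 0.59181, v(0.78125) ≈ 0.00830, v(1.09375) ≈ -0.57835, v(1.40625) ≈ -0.94634, v(1.71875) ≈ -0.95654, v(2.03125) ≈ -0.60510, v(2.34375) ≈ -0.02489.
Sum = Δt · [v(0.15625) + v(0.46875) + v(0.78125) + ...].
Sum ≈ -0.48736.

-0.48736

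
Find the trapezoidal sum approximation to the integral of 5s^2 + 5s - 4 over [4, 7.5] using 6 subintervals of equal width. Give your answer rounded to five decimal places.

684.07581

Δs = (7.5 − 4)/6 = 7/12.
f(4) = 96, f(55/12) = 17849/144, f(31/6) = 5591/36, f(5.75) = 190.0625, f(19/3) = 2054/9, f(83/12) = 38849/144, f(7.5) = 314.75.
T_6 = (Δs/2)·[f(s_0) + 2f(s_1) + ... + 2f(s_{5}) + f(s_6)].
Sum ≈ 684.07581.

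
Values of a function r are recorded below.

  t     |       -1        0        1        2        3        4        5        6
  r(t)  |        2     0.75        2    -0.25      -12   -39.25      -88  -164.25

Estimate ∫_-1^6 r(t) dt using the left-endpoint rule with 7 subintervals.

-134.75

Δt = 1.
Sum = 1·[2 + 0.75 + 2 + (-0.25) + (-12) + (-39.25) + (-88)] = -134.75.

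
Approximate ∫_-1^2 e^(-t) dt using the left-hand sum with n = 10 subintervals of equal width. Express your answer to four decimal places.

Δt = (2 − (-1))/10 = 0.3.
Left endpoints: -1, -0.7, -0.4, -0.1, 0.2, 0.5, 0.8, 1.1, 1.4, 1.7.
f(-1) ≈ 2.7183, f(-0.7) ≈ 2.0138, f(-0.4) ≈ 1.4918, f(-0.1) ≈ 1.1052, f(0.2) ≈ 0.8187, f(0.5) ≈ 0.6065, f(0.8) ≈ 0.4493, f(1.1) ≈ 0.3329, f(1.4) ≈ 0.2466, f(1.7) ≈ 0.1827.
Sum = Δt · [f(-1) + f(-0.7) + f(-0.4) + ...].
Sum ≈ 2.9897.

2.9897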